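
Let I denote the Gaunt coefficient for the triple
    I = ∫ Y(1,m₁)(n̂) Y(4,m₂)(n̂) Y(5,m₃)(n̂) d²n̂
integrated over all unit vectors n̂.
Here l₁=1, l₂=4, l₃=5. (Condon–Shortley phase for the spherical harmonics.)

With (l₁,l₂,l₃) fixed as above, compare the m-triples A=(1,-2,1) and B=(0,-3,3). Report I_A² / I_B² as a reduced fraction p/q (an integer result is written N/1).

l's match ⇒ only the (l;m) 3-j factors differ between A and B.
A: triangle coeff Δ(1,4,5) = 1/495; Σ_t [0,0]: t=0:+1/2880 = 1/2880; (3j)²=2/165 [(1 4 5; 1 -2 1)], sign=+1
B: triangle coeff Δ(1,4,5) = 1/495; Σ_t [0,0]: t=0:+1/5040 = 1/5040; (3j)²=16/495 [(1 4 5; 0 -3 3)], sign=+1
I_A²/I_B² = (2/165)/(16/495) = 3/8

3/8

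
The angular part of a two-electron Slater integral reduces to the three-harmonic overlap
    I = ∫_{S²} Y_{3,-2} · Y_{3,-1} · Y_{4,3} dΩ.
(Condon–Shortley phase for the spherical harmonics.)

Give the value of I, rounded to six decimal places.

-0.095955

Rules hold: Σm=0, L=10 even, 0≤4≤6.
N = 7·7·9 = 441
Δ = 2!·4!·4!/11! = 1/34650
Racah Σ t=0..2: t=0:+1/72 t=1:−1/16 t=2:+1/72 = -5/144
⇒ 3j(3 3 4; 0 0 0)² = 2/77, sgn -1
Racah Σ t=1..2: t=1:−1/144 t=2:+1/288 = -1/288
⇒ 3j(3 3 4; -2 -1 3)² = 1/99, sgn +1
4πI² = N·(3j₀)²·(3jₘ)² = 14/121
I = -1·√(0.115702/4π) = -0.09595473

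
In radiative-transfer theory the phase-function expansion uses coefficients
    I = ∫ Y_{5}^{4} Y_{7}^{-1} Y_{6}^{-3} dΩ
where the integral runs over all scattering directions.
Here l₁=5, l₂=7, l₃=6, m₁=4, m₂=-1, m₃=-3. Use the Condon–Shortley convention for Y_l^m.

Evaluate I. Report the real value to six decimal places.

-0.145177

Rules hold: Σm=0, L=18 even, 2≤6≤12.
N = 11·15·13 = 2145
Δ = 6!·4!·8!/19! = 1/174594420
Racah Σ t=1..5: t=1:−1/4147200 t=2:+1/207360 t=3:−1/82944 t=4:+1/207360 t=5:−1/4147200 = -1/345600
⇒ 3j(5 7 6; 0 0 0)² = 420/46189, sgn -1
Racah Σ t=0..1: t=0:+1/6220800 t=1:−1/2073600 = -1/3110400
⇒ 3j(5 7 6; 4 -1 -3)² = 3136/230945, sgn +1
4πI² = N·(3j₀)²·(3jₘ)² = 3951360/14919047
I = -1·√(0.264853/4π) = -0.14517700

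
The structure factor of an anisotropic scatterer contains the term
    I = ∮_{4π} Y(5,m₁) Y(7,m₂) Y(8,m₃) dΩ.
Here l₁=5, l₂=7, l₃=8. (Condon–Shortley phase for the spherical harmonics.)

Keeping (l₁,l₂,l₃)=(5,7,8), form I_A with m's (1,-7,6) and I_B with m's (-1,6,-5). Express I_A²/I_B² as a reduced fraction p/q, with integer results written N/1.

Shared (l₁,l₂,l₃)=(5,7,8): N and (l;000)² cancel in I_A²/I_B².
A: Δ = 4!·6!·10!/21! = 1/814773960; Racah Σ t=0..0: t=0:+1/4180377600 = 1/4180377600; ⇒ 3j(5 7 8; 1 -7 6)² = 143/7752, sgn +1
B: Δ = 4!·6!·10!/21! = 1/814773960; Racah Σ t=3..4: t=3:−1/783820800 t=4:+1/418037760 = 1/895795200; ⇒ 3j(5 7 8; -1 6 -5)² = 143/23256, sgn -1
I_A²/I_B² = (143/7752)/(143/23256) = 3/1

3/1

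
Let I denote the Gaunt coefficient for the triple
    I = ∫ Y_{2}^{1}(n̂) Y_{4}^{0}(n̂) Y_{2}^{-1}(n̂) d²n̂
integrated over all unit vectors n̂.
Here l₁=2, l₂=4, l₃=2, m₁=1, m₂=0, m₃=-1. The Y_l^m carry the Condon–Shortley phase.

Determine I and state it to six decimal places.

0.161197

Rules hold: Σm=0, L=8 even, 2≤2≤6.
N = 5·9·5 = 225
Δ = 4!·0!·4!/9! = 1/630
Racah Σ t=2..2: t=2:+1/16 = 1/16
⇒ 3j(2 4 2; 0 0 0)² = 2/35, sgn +1
Racah Σ t=1..1: t=1:−1/36 = -1/36
⇒ 3j(2 4 2; 1 0 -1)² = 8/315, sgn +1
4πI² = N·(3j₀)²·(3jₘ)² = 16/49
I = +1·√(0.326531/4π) = 0.16119702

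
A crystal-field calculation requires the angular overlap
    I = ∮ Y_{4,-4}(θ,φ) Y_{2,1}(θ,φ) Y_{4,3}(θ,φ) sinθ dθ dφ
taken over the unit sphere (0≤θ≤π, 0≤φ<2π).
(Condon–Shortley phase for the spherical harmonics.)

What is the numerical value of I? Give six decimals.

Rules hold: Σm=0, L=10 even, 2≤4≤6.
N = 9·5·9 = 405
Δ = 2!·6!·2!/11! = 1/13860
Racah Σ t=0..2: t=0:+1/192 t=1:−1/36 t=2:+1/192 = -5/288
⇒ 3j(4 2 4; 0 0 0)² = 20/693, sgn -1
Racah Σ t=2..2: t=2:+1/1440 = 1/1440
⇒ 3j(4 2 4; -4 1 3)² = 7/165, sgn -1
4πI² = N·(3j₀)²·(3jₘ)² = 60/121
I = +1·√(0.495868/4π) = 0.19864517

0.198645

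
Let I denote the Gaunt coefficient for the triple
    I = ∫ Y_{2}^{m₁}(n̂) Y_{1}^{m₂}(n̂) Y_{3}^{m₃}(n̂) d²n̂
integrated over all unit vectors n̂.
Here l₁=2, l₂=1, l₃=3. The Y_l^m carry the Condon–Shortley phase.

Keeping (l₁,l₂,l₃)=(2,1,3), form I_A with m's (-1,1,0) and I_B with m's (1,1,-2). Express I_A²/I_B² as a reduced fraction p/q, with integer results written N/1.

Same 2,1,3: normalisation and zero-m 3j drop out of the ratio.
A: Δ: 0! 4! 2! / 7! → 1/105; sum: t=0:+1/12 = 1/12; 3j²(2 1 3; -1 1 0) = Δ·Π!·Σ² = 1/35  (sign -1)
B: Δ: 0! 4! 2! / 7! → 1/105; sum: t=0:+1/12 = 1/12; 3j²(2 1 3; 1 1 -2) = Δ·Π!·Σ² = 2/21  (sign -1)
I_A²/I_B² = (1/35)/(2/21) = 3/10

3/10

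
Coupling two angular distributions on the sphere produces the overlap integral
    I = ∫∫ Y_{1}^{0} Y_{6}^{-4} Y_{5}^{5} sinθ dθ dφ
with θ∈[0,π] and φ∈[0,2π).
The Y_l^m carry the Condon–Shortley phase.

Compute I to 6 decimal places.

0 − 4 + 5 = 1 ≠ 0: azimuthal integral kills it; I = 0

0.000000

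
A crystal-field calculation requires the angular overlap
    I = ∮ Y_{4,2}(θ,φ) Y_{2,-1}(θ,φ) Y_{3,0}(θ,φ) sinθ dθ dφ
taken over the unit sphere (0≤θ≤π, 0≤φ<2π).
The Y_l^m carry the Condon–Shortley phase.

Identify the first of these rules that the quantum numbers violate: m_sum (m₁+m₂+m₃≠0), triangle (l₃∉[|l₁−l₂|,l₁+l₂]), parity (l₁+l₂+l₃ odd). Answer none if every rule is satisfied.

m_sum

azimuthal sum: 2 − 1 + 0 = 1  ✗
2 ≤ 3 ≤ 6 (triangle on l)
L = 4 + 2 + 3 = 9 (odd)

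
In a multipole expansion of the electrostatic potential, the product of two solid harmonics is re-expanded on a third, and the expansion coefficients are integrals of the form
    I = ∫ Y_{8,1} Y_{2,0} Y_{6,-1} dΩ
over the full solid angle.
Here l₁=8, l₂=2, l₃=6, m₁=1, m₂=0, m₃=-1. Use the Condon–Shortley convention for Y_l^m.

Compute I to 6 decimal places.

-0.233332

Checks pass: Σm=0; 16 even; l₃=6∈[6,10].
(2·8+1)(2·2+1)(2·6+1) = 1105
Δ: 4! 12! 0! / 17! → 1/30940
sum: t=2:+1/2073600 = 1/2073600
3j²(8 2 6; 0 0 0) = Δ·Π!·Σ² = 28/1105  (sign +1)
sum: t=2:+1/2419200 = 1/2419200
3j²(8 2 6; 1 0 -1) = Δ·Π!·Σ² = 27/1105  (sign -1)
combine: 4πI² = 1105·28/1105·27/1105 = 756/1105
take √, sign -1: I = -0.23333228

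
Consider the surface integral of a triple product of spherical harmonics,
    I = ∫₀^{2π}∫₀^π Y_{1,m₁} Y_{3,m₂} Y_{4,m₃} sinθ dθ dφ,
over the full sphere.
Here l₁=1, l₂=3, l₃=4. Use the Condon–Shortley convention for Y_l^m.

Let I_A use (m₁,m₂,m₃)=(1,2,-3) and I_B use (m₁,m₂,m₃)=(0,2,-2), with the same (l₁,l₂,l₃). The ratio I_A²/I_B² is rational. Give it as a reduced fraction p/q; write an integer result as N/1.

7/4

Shared (l₁,l₂,l₃)=(1,3,4): N and (l;000)² cancel in I_A²/I_B².
A: Δ = 0!·2!·6!/9! = 1/252; Racah Σ t=0..0: t=0:+1/240 = 1/240; ⇒ 3j(1 3 4; 1 2 -3)² = 1/12, sgn -1
B: Δ = 0!·2!·6!/9! = 1/252; Racah Σ t=0..0: t=0:+1/120 = 1/120; ⇒ 3j(1 3 4; 0 2 -2)² = 1/21, sgn +1
I_A²/I_B² = (1/12)/(1/21) = 7/4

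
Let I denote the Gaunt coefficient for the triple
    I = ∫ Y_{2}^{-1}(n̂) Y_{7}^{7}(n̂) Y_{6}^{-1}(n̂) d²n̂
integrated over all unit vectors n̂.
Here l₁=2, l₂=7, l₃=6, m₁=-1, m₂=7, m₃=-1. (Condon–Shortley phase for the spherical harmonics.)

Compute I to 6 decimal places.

Σmᵢ = 5 ≠ 0, so the φ-integral vanishes; I = 0

0.000000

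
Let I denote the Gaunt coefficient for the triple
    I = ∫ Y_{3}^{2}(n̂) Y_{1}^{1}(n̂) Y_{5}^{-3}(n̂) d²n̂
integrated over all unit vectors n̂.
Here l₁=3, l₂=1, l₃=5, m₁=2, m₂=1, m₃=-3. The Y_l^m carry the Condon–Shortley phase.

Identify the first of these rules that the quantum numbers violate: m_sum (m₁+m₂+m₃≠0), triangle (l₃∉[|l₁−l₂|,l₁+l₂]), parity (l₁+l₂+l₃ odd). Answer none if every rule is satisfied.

Σmᵢ = 0  ✓
l₃∈[|l₁−l₂|,l₁+l₂]=[2,4], have l₃=5  ✗
Σlᵢ = 9 ⇒ odd

triangle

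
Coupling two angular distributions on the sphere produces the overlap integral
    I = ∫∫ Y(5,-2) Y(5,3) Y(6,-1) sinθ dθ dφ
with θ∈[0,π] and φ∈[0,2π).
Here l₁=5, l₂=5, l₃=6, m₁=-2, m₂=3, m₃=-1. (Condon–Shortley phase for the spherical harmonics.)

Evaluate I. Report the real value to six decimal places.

0.016235

Rules hold: Σm=0, L=16 even, 0≤6≤10.
N = 11·11·13 = 1573
Δ = 4!·6!·6!/17! = 1/28588560
Racah Σ t=0..4: t=0:+1/345600 t=1:−1/13824 t=2:+1/5184 t=3:−1/13824 t=4:+1/345600 = 7/129600
⇒ 3j(5 5 6; 0 0 0)² = 80/7293, sgn +1
Racah Σ t=2..4: t=2:+1/345600 t=3:−1/34560 t=4:+1/41472 = -1/518400
⇒ 3j(5 5 6; -2 3 -1)² = 7/36465, sgn +1
4πI² = N·(3j₀)²·(3jₘ)² = 112/33813
I = +1·√(0.00331234/4π) = 0.01623537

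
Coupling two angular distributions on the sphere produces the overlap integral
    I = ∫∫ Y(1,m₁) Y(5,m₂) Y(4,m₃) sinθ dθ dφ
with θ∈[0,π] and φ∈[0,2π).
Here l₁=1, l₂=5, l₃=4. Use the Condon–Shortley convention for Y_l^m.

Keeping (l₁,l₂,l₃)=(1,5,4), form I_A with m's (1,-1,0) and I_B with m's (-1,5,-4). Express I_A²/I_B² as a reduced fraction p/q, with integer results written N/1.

1/3

Same 1,5,4: normalisation and zero-m 3j drop out of the ratio.
A: Δ: 2! 0! 8! / 11! → 1/495; sum: t=0:+1/1152 = 1/1152; 3j²(1 5 4; 1 -1 0) = Δ·Π!·Σ² = 1/33  (sign +1)
B: Δ: 2! 0! 8! / 11! → 1/495; sum: t=2:+1/80640 = 1/80640; 3j²(1 5 4; -1 5 -4) = Δ·Π!·Σ² = 1/11  (sign +1)
I_A²/I_B² = (1/33)/(1/11) = 1/3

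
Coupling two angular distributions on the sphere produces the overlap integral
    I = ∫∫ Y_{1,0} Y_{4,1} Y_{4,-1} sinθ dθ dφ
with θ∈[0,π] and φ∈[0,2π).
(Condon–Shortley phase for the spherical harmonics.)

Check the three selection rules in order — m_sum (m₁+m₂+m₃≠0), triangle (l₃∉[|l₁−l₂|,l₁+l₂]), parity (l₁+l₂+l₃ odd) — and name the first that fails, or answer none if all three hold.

parity

m₁+m₂+m₃ = 0 + 1 − 1 = 0  ✓
triangle: |1−4|=3 ≤ l₃=4 ≤ 1+4=5  ✓
parity: l₁+l₂+l₃ = 9 is odd  ✗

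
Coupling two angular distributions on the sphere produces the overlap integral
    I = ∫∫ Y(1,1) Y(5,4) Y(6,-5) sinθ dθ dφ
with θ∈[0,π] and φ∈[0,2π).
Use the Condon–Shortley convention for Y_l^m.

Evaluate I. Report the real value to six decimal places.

-0.303018

Checks pass: Σm=0; 12 even; l₃=6∈[4,6].
(2·1+1)(2·5+1)(2·6+1) = 429
Δ: 0! 2! 10! / 13! → 1/858
sum: t=0:+1/14400 = 1/14400
3j²(1 5 6; 0 0 0) = Δ·Π!·Σ² = 6/143  (sign +1)
sum: t=0:+1/725760 = 1/725760
3j²(1 5 6; 1 4 -5) = Δ·Π!·Σ² = 5/78  (sign -1)
combine: 4πI² = 429·6/143·5/78 = 15/13
take √, sign -1: I = -0.30301841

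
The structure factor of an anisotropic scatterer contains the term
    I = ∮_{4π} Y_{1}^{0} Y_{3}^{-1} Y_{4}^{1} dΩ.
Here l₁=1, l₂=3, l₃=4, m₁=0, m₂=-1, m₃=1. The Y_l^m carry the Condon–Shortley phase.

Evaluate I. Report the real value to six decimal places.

Rules hold: Σm=0, L=8 even, 2≤4≤4.
N = 3·7·9 = 189
Δ = 0!·2!·6!/9! = 1/252
Racah Σ t=0..0: t=0:+1/36 = 1/36
⇒ 3j(1 3 4; 0 0 0)² = 4/63, sgn +1
Racah Σ t=0..0: t=0:+1/48 = 1/48
⇒ 3j(1 3 4; 0 -1 1)² = 5/84, sgn -1
4πI² = N·(3j₀)²·(3jₘ)² = 5/7
I = -1·√(0.714286/4π) = -0.23841361

-0.238414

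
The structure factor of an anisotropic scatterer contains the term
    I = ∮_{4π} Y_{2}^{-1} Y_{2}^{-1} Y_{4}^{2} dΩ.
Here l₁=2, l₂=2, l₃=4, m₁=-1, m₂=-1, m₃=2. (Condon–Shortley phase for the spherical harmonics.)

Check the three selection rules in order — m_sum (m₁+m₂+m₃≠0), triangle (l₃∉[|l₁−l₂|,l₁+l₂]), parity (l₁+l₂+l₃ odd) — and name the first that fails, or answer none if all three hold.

azimuthal sum: -1 − 1 + 2 = 0  ✓
0 ≤ 4 ≤ 4 (triangle on l)  ✓
L = 2 + 2 + 4 = 8 (even)  ✓

none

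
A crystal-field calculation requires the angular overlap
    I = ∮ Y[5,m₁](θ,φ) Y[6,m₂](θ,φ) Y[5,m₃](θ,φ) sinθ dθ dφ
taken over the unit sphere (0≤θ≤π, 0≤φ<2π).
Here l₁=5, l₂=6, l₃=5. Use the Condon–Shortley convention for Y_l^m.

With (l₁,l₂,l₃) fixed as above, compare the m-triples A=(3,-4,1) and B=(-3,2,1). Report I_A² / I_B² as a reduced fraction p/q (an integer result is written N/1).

507/1210

Shared (l₁,l₂,l₃)=(5,6,5): N and (l;000)² cancel in I_A²/I_B².
A: Δ = 6!·4!·6!/17! = 1/28588560; Racah Σ t=0..2: t=0:+1/138240 t=1:−1/86400 t=2:+1/829440 = -13/4147200; ⇒ 3j(5 6 5; 3 -4 1)² = 13/3740, sgn -1
B: Δ = 6!·4!·6!/17! = 1/28588560; Racah Σ t=4..6: t=4:+1/55296 t=5:−1/25920 t=6:+1/138240 = -11/829440; ⇒ 3j(5 6 5; -3 2 1)² = 11/1326, sgn -1
I_A²/I_B² = (13/3740)/(11/1326) = 507/1210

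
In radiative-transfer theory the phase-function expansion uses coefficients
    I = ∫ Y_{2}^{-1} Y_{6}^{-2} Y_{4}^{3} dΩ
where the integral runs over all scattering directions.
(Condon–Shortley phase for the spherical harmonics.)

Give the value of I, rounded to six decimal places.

Checks pass: Σm=0; 12 even; l₃=4∈[4,8].
(2·2+1)(2·6+1)(2·4+1) = 585
Δ: 4! 0! 8! / 13! → 1/6435
sum: t=2:+1/2304 = 1/2304
3j²(2 6 4; 0 0 0) = Δ·Π!·Σ² = 5/143  (sign +1)
sum: t=3:−1/30240 = -1/30240
3j²(2 6 4; -1 -2 3) = Δ·Π!·Σ² = 32/6435  (sign +1)
combine: 4πI² = 585·5/143·32/6435 = 160/1573
take √, sign +1: I = 0.08996855

0.089969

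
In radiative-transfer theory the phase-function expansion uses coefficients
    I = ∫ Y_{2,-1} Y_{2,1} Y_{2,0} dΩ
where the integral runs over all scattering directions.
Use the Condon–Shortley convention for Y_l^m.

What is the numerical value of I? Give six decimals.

-0.090112

Checks pass: Σm=0; 6 even; l₃=2∈[0,4].
(2·2+1)(2·2+1)(2·2+1) = 125
Δ: 2! 2! 2! / 7! → 1/630
sum: t=0:+1/8 t=1:−1/1 t=2:+1/8 = -3/4
3j²(2 2 2; 0 0 0) = Δ·Π!·Σ² = 2/35  (sign -1)
sum: t=1:−1/4 t=2:+1/2 = 1/4
3j²(2 2 2; -1 1 0) = Δ·Π!·Σ² = 1/70  (sign +1)
combine: 4πI² = 125·2/35·1/70 = 5/49
take √, sign -1: I = -0.09011188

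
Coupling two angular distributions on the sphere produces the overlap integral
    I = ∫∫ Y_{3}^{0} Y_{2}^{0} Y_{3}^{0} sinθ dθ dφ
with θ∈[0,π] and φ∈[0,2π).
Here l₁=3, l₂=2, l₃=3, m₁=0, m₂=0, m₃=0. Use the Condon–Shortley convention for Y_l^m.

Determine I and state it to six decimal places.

0.168209

Checks pass: Σm=0; 8 even; l₃=3∈[1,5].
(2·3+1)(2·2+1)(2·3+1) = 245
Δ: 2! 4! 2! / 9! → 1/3780
sum: t=0:+1/24 t=1:−1/4 t=2:+1/24 = -1/6
3j²(3 2 3; 0 0 0) = Δ·Π!·Σ² = 4/105  (sign +1)
(m-triple is (0,0,0) — same symbol as above.)
combine: 4πI² = 245·4/105·4/105 = 16/45
take √, sign +1: I = 0.16820883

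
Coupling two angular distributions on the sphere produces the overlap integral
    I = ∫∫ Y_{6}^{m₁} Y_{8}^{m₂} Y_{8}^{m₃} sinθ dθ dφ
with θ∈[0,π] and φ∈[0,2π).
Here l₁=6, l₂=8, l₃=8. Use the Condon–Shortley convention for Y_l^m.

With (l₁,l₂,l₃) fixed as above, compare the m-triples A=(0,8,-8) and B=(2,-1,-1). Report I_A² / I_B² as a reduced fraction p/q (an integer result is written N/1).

Same 6,8,8: normalisation and zero-m 3j drop out of the ratio.
A: Δ: 6! 6! 10! / 23! → 1/13742520792; sum: t=6:+1/1881169920000 = 1/1881169920000; 3j²(6 8 8; 0 8 -8) = Δ·Π!·Σ² = 104/22287  (sign +1)
B: Δ: 6! 6! 10! / 23! → 1/13742520792; sum: t=0:+1/1045094400 t=1:−1/74649600 t=2:+1/33177600 t=3:−1/74649600 t=4:+1/1045094400 = 11/2090188800; 3j²(6 8 8; 2 -1 -1) = Δ·Π!·Σ² = 630/96577  (sign -1)
I_A²/I_B² = (104/22287)/(630/96577) = 676/945

676/945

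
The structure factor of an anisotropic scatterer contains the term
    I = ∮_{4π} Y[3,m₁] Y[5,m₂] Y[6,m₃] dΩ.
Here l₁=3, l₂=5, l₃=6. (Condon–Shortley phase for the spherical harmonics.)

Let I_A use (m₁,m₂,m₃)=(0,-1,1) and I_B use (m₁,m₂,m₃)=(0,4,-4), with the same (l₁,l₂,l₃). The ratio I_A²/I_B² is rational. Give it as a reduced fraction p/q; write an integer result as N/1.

Same 3,5,6: normalisation and zero-m 3j drop out of the ratio.
A: Δ: 2! 4! 8! / 15! → 1/675675; sum: t=0:+1/6912 t=1:−1/2880 t=2:+1/17280 = -1/6912; 3j²(3 5 6; 0 -1 1) = Δ·Π!·Σ² = 5/429  (sign +1)
B: Δ: 2! 4! 8! / 15! → 1/675675; sum: t=1:−1/161280 t=2:+1/60480 = 1/96768; 3j²(3 5 6; 0 4 -4) = Δ·Π!·Σ² = 15/1001  (sign +1)
I_A²/I_B² = (5/429)/(15/1001) = 7/9

7/9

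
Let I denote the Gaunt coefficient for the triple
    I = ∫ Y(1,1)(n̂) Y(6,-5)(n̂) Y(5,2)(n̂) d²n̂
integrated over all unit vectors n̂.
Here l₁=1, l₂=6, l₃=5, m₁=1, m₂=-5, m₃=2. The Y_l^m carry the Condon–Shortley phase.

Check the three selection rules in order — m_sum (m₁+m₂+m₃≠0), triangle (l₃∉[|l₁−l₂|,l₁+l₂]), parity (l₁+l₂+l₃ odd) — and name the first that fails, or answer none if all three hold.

m_sum

m₁+m₂+m₃ = 1 − 5 + 2 = -2  ✗
triangle: |1−6|=5 ≤ l₃=5 ≤ 1+6=7
parity: l₁+l₂+l₃ = 12 is even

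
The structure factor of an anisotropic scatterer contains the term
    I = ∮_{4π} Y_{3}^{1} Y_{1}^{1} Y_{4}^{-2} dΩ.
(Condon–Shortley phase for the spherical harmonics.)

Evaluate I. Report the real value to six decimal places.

0.238414

m-sum 0 ✓  L=8 even ✓  2≤4≤4 ✓
Π(2lᵢ+1) = 7×3×9 = 189
triangle coeff Δ(3,1,4) = 1/252
Σ_t [0,0]: t=0:+1/36 = 1/36
(3j)²=4/63 [(3 1 4; 0 0 0)], sign=+1
Σ_t [0,0]: t=0:+1/96 = 1/96
(3j)²=5/84 [(3 1 4; 1 1 -2)], sign=+1
⇒ 4πI² = 5/7
I = (+1)√(5/7/(4π)) = 0.23841361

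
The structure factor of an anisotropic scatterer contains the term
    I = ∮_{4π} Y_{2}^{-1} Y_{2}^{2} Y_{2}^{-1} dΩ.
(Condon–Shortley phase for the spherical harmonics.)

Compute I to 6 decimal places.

0.220728

m-sum 0 ✓  L=6 even ✓  0≤2≤4 ✓
Π(2lᵢ+1) = 5×5×5 = 125
triangle coeff Δ(2,2,2) = 1/630
Σ_t [0,2]: t=0:+1/8 t=1:−1/1 t=2:+1/8 = -3/4
(3j)²=2/35 [(2 2 2; 0 0 0)], sign=-1
Σ_t [2,2]: t=2:+1/4 = 1/4
(3j)²=3/35 [(2 2 2; -1 2 -1)], sign=-1
⇒ 4πI² = 30/49
I = (+1)√(30/49/(4π)) = 0.22072812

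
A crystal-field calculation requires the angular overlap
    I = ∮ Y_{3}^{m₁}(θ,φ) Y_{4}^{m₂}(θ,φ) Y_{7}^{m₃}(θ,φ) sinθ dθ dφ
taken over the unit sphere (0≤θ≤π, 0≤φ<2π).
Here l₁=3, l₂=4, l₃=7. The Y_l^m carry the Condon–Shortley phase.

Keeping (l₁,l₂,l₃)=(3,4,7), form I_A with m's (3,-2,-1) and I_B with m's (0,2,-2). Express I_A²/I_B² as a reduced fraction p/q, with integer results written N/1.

1/30

Shared (l₁,l₂,l₃)=(3,4,7): N and (l;000)² cancel in I_A²/I_B².
A: Δ = 0!·6!·8!/15! = 1/45045; Racah Σ t=0..0: t=0:+1/1036800 = 1/1036800; ⇒ 3j(3 4 7; 3 -2 -1)² = 4/6435, sgn +1
B: Δ = 0!·6!·8!/15! = 1/45045; Racah Σ t=0..0: t=0:+1/51840 = 1/51840; ⇒ 3j(3 4 7; 0 2 -2)² = 8/429, sgn -1
I_A²/I_B² = (4/6435)/(8/429) = 1/30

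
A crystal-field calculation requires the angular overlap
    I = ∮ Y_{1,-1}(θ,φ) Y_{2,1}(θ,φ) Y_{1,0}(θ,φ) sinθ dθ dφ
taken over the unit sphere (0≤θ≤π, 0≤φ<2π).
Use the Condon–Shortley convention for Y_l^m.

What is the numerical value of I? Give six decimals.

-0.218510

m-sum 0 ✓  L=4 even ✓  1≤1≤3 ✓
Π(2lᵢ+1) = 3×5×3 = 45
triangle coeff Δ(1,2,1) = 1/30
Σ_t [1,1]: t=1:−1/1 = -1/1
(3j)²=2/15 [(1 2 1; 0 0 0)], sign=+1
Σ_t [2,2]: t=2:+1/2 = 1/2
(3j)²=1/10 [(1 2 1; -1 1 0)], sign=-1
⇒ 4πI² = 3/5
I = (-1)√(3/5/(4π)) = -0.21850969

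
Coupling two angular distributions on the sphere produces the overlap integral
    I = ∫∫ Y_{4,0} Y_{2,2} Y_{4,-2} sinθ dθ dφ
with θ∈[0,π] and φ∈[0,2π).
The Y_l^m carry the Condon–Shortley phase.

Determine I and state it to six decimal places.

Rules hold: Σm=0, L=10 even, 2≤4≤6.
N = 9·5·9 = 405
Δ = 2!·6!·2!/11! = 1/13860
Racah Σ t=0..2: t=0:+1/192 t=1:−1/36 t=2:+1/192 = -5/288
⇒ 3j(4 2 4; 0 0 0)² = 20/693, sgn -1
Racah Σ t=2..2: t=2:+1/192 = 1/192
⇒ 3j(4 2 4; 0 2 -2)² = 3/77, sgn +1
4πI² = N·(3j₀)²·(3jₘ)² = 2700/5929
I = -1·√(0.455389/4π) = -0.19036462

-0.190365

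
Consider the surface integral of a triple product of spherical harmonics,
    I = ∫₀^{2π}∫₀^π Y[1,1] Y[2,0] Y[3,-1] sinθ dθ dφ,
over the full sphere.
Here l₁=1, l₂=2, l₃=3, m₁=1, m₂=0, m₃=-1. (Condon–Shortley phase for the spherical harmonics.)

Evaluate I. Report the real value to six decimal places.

Rules hold: Σm=0, L=6 even, 1≤3≤3.
N = 3·5·7 = 105
Δ = 0!·2!·4!/7! = 1/105
Racah Σ t=0..0: t=0:+1/4 = 1/4
⇒ 3j(1 2 3; 0 0 0)² = 3/35, sgn -1
Racah Σ t=0..0: t=0:+1/8 = 1/8
⇒ 3j(1 2 3; 1 0 -1)² = 2/35, sgn +1
4πI² = N·(3j₀)²·(3jₘ)² = 18/35
I = -1·√(0.514286/4π) = -0.20230066

-0.202301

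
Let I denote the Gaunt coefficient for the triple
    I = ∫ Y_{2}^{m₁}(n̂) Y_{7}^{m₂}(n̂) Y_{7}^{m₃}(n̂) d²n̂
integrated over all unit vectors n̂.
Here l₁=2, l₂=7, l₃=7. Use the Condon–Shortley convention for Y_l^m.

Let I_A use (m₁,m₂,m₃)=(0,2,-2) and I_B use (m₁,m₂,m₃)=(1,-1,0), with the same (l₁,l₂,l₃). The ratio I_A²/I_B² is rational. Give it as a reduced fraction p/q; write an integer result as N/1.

l's match ⇒ only the (l;m) 3-j factors differ between A and B.
A: triangle coeff Δ(2,7,7) = 1/185640; Σ_t [0,2]: t=0:+1/8709120 t=1:−1/967680 t=2:+1/2419200 = -11/21772800; (3j)²=242/23205 [(2 7 7; 0 2 -2)], sign=+1
B: triangle coeff Δ(2,7,7) = 1/185640; Σ_t [0,1]: t=0:+1/1036800 t=1:−1/1209600 = 1/7257600; (3j)²=1/2210 [(2 7 7; 1 -1 0)], sign=-1
I_A²/I_B² = (242/23205)/(1/2210) = 484/21

484/21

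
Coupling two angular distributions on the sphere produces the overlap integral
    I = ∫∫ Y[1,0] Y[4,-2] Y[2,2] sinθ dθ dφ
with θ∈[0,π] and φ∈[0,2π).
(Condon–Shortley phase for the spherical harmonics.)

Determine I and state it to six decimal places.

l₃=2 ∉ [3,5] — triangle fails ⇒ I = 0

0.000000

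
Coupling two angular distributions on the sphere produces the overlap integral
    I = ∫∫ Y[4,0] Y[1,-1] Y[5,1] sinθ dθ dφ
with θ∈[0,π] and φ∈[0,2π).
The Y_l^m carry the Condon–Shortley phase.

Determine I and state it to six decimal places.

Rules hold: Σm=0, L=10 even, 3≤5≤5.
N = 9·3·11 = 297
Δ = 0!·8!·2!/11! = 1/495
Racah Σ t=0..0: t=0:+1/576 = 1/576
⇒ 3j(4 1 5; 0 0 0)² = 5/99, sgn -1
Racah Σ t=0..0: t=0:+1/1152 = 1/1152
⇒ 3j(4 1 5; 0 -1 1)² = 1/33, sgn +1
4πI² = N·(3j₀)²·(3jₘ)² = 5/11
I = -1·√(0.454545/4π) = -0.19018827

-0.190188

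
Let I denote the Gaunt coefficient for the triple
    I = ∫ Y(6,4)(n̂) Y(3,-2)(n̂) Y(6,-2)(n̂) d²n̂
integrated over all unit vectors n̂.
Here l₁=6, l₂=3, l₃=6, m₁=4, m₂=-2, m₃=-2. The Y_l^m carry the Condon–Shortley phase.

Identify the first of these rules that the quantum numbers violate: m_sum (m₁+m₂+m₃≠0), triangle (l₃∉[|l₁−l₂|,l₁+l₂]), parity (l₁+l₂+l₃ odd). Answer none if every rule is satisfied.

azimuthal sum: 4 − 2 − 2 = 0  ✓
3 ≤ 6 ≤ 9 (triangle on l)  ✓
L = 6 + 3 + 6 = 15 (odd)  ✗

parity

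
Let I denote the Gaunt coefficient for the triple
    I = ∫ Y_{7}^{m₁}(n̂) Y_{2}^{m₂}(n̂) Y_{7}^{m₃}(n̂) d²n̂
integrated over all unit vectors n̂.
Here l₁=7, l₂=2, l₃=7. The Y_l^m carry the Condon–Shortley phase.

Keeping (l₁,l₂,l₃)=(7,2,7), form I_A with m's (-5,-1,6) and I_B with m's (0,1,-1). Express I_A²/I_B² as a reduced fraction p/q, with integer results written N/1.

l's match ⇒ only the (l;m) 3-j factors differ between A and B.
A: triangle coeff Δ(7,2,7) = 1/185640; Σ_t [0,1]: t=0:+1/958003200 t=1:−1/79833600 = -1/87091200; (3j)²=121/4760 [(7 2 7; -5 -1 6)], sign=+1
B: triangle coeff Δ(7,2,7) = 1/185640; Σ_t [1,2]: t=1:−1/1036800 t=2:+1/1209600 = -1/7257600; (3j)²=1/2210 [(7 2 7; 0 1 -1)], sign=-1
I_A²/I_B² = (121/4760)/(1/2210) = 1573/28

1573/28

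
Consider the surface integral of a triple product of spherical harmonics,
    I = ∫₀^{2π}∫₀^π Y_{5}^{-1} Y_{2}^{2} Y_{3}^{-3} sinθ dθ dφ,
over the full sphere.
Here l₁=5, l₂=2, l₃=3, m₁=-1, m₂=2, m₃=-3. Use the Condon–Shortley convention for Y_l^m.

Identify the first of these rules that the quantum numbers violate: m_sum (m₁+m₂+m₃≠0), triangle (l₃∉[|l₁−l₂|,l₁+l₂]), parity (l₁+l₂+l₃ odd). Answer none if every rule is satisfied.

m_sum

Σmᵢ = -2  ✗
l₃∈[|l₁−l₂|,l₁+l₂]=[3,7], have l₃=3
Σlᵢ = 10 ⇒ even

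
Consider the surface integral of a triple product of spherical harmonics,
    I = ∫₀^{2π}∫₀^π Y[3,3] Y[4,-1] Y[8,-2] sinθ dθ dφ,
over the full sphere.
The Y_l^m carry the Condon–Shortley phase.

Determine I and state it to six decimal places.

|3−4|≤8≤3+4 violated ⇒ I = 0

0.000000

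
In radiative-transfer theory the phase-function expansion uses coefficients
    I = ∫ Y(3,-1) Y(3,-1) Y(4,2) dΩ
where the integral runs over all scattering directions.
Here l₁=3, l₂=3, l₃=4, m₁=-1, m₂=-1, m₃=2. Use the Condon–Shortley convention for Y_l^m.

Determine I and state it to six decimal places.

Rules hold: Σm=0, L=10 even, 0≤4≤6.
N = 7·7·9 = 441
Δ = 2!·4!·4!/11! = 1/34650
Racah Σ t=0..2: t=0:+1/72 t=1:−1/16 t=2:+1/72 = -5/144
⇒ 3j(3 3 4; 0 0 0)² = 2/77, sgn -1
Racah Σ t=0..2: t=0:+1/192 t=1:−1/36 t=2:+1/192 = -5/288
⇒ 3j(3 3 4; -1 -1 2)² = 20/693, sgn -1
4πI² = N·(3j₀)²·(3jₘ)² = 40/121
I = +1·√(0.330579/4π) = 0.16219310

0.162193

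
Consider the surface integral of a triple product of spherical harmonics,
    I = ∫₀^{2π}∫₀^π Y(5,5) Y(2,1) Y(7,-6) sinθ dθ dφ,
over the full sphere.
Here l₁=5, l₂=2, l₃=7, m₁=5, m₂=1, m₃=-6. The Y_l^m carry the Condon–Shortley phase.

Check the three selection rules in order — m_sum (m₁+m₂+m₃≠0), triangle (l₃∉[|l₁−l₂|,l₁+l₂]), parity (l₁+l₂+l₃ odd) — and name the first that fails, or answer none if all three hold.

none

azimuthal sum: 5 + 1 − 6 = 0  ✓
3 ≤ 7 ≤ 7 (triangle on l)  ✓
L = 5 + 2 + 7 = 14 (even)  ✓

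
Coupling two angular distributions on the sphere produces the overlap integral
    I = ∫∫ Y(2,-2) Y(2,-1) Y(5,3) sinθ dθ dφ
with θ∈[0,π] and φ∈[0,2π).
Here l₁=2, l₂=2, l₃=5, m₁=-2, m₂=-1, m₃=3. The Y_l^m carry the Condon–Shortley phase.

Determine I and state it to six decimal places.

l₃=5 ∉ [0,4] — triangle fails ⇒ I = 0

0.000000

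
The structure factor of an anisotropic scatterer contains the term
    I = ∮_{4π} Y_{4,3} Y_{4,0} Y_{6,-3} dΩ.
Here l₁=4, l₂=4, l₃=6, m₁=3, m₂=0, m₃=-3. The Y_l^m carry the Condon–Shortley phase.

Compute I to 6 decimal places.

Rules hold: Σm=0, L=14 even, 0≤6≤8.
N = 9·9·13 = 1053
Δ = 2!·6!·6!/15! = 1/1261260
Racah Σ t=0..2: t=0:+1/4608 t=1:−1/1296 t=2:+1/4608 = -7/20736
⇒ 3j(4 4 6; 0 0 0)² = 20/1287, sgn -1
Racah Σ t=0..1: t=0:+1/11520 t=1:−1/25920 = 1/20736
⇒ 3j(4 4 6; 3 0 -3)² = 5/429, sgn -1
4πI² = N·(3j₀)²·(3jₘ)² = 300/1573
I = +1·√(0.190718/4π) = 0.12319450

0.123195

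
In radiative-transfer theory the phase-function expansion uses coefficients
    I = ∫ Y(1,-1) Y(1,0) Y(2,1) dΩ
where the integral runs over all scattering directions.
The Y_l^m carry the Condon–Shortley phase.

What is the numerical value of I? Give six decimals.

-0.218510

Rules hold: Σm=0, L=4 even, 0≤2≤2.
N = 3·3·5 = 45
Δ = 0!·2!·2!/5! = 1/30
Racah Σ t=0..0: t=0:+1/1 = 1/1
⇒ 3j(1 1 2; 0 0 0)² = 2/15, sgn +1
Racah Σ t=0..0: t=0:+1/2 = 1/2
⇒ 3j(1 1 2; -1 0 1)² = 1/10, sgn -1
4πI² = N·(3j₀)²·(3jₘ)² = 3/5
I = -1·√(0.6/4π) = -0.21850969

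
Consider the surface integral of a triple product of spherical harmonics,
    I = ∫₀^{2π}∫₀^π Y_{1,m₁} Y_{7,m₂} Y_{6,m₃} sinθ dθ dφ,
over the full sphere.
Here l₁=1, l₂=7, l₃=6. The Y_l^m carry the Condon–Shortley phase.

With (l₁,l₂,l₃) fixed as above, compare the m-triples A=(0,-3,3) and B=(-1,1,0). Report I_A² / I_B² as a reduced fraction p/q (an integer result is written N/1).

10/7

Same 1,7,6: normalisation and zero-m 3j drop out of the ratio.
A: Δ: 2! 0! 12! / 15! → 1/1365; sum: t=1:−1/2177280 = -1/2177280; 3j²(1 7 6; 0 -3 3) = Δ·Π!·Σ² = 8/273  (sign +1)
B: Δ: 2! 0! 12! / 15! → 1/1365; sum: t=2:+1/1036800 = 1/1036800; 3j²(1 7 6; -1 1 0) = Δ·Π!·Σ² = 4/195  (sign +1)
I_A²/I_B² = (8/273)/(4/195) = 10/7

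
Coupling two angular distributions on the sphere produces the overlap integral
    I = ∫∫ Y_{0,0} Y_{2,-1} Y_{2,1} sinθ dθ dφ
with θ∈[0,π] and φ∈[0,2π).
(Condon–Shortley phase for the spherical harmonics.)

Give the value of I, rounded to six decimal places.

-0.282095

m-sum 0 ✓  L=4 even ✓  2≤2≤2 ✓
Π(2lᵢ+1) = 1×5×5 = 25
triangle coeff Δ(0,2,2) = 1/5
Σ_t [0,0]: t=0:+1/4 = 1/4
(3j)²=1/5 [(0 2 2; 0 0 0)], sign=+1
Σ_t [0,0]: t=0:+1/6 = 1/6
(3j)²=1/5 [(0 2 2; 0 -1 1)], sign=-1
⇒ 4πI² = 1/1
I = (-1)√(1/1/(4π)) = -0.28209479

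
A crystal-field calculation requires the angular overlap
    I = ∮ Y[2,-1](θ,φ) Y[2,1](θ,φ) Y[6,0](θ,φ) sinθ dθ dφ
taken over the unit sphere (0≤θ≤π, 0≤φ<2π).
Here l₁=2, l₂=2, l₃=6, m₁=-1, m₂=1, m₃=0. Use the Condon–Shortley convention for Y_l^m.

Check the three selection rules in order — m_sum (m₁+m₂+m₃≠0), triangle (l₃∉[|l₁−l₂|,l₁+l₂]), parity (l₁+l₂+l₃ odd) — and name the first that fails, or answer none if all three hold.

m₁+m₂+m₃ = -1 + 1 + 0 = 0  ✓
triangle: |2−2|=0 ≤ l₃=6 ≤ 2+2=4  ✗
parity: l₁+l₂+l₃ = 10 is even

triangle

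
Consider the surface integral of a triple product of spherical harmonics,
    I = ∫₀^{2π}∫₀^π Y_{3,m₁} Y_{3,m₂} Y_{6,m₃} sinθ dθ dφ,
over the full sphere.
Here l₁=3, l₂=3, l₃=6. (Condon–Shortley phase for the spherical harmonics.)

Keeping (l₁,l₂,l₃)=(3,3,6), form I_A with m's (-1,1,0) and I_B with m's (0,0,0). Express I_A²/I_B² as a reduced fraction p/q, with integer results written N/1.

9/16

Shared (l₁,l₂,l₃)=(3,3,6): N and (l;000)² cancel in I_A²/I_B².
A: Δ = 0!·6!·6!/13! = 1/12012; Racah Σ t=0..0: t=0:+1/2304 = 1/2304; ⇒ 3j(3 3 6; -1 1 0)² = 75/4004, sgn +1
B: Δ = 0!·6!·6!/13! = 1/12012; Racah Σ t=0..0: t=0:+1/1296 = 1/1296; ⇒ 3j(3 3 6; 0 0 0)² = 100/3003, sgn +1
I_A²/I_B² = (75/4004)/(100/3003) = 9/16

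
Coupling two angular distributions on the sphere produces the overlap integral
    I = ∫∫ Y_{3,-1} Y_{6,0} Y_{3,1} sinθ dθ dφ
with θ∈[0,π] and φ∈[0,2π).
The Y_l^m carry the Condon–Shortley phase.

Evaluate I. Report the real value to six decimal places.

Rules hold: Σm=0, L=12 even, 3≤3≤9.
N = 7·13·7 = 637
Δ = 6!·0!·6!/13! = 1/12012
Racah Σ t=3..3: t=3:−1/1296 = -1/1296
⇒ 3j(3 6 3; 0 0 0)² = 100/3003, sgn +1
Racah Σ t=4..4: t=4:+1/2304 = 1/2304
⇒ 3j(3 6 3; -1 0 1)² = 75/4004, sgn +1
4πI² = N·(3j₀)²·(3jₘ)² = 625/1573
I = +1·√(0.39733/4π) = 0.17781595

0.177816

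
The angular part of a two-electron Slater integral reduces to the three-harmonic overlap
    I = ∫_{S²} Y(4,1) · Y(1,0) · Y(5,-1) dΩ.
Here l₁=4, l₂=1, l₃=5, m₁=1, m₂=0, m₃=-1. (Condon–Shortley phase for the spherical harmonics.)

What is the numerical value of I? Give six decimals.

-0.240571

Checks pass: Σm=0; 10 even; l₃=5∈[3,5].
(2·4+1)(2·1+1)(2·5+1) = 297
Δ: 0! 8! 2! / 11! → 1/495
sum: t=0:+1/576 = 1/576
3j²(4 1 5; 0 0 0) = Δ·Π!·Σ² = 5/99  (sign -1)
sum: t=0:+1/720 = 1/720
3j²(4 1 5; 1 0 -1) = Δ·Π!·Σ² = 8/165  (sign +1)
combine: 4πI² = 297·5/99·8/165 = 8/11
take √, sign -1: I = -0.24057125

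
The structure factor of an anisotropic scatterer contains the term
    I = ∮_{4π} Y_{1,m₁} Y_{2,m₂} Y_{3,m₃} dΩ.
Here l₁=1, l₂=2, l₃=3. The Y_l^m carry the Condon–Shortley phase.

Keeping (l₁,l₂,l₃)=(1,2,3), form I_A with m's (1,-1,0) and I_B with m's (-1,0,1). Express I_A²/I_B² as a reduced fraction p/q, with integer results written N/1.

Shared (l₁,l₂,l₃)=(1,2,3): N and (l;000)² cancel in I_A²/I_B².
A: Δ = 0!·2!·4!/7! = 1/105; Racah Σ t=0..0: t=0:+1/12 = 1/12; ⇒ 3j(1 2 3; 1 -1 0)² = 1/35, sgn -1
B: Δ = 0!·2!·4!/7! = 1/105; Racah Σ t=0..0: t=0:+1/8 = 1/8; ⇒ 3j(1 2 3; -1 0 1)² = 2/35, sgn +1
I_A²/I_B² = (1/35)/(2/35) = 1/2

1/2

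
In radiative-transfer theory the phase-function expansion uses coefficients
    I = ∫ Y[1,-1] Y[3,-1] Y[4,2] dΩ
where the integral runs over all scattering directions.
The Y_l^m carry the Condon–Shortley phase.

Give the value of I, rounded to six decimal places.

Checks pass: Σm=0; 8 even; l₃=4∈[2,4].
(2·1+1)(2·3+1)(2·4+1) = 189
Δ: 0! 2! 6! / 9! → 1/252
sum: t=0:+1/36 = 1/36
3j²(1 3 4; 0 0 0) = Δ·Π!·Σ² = 4/63  (sign +1)
sum: t=0:+1/96 = 1/96
3j²(1 3 4; -1 -1 2) = Δ·Π!·Σ² = 5/84  (sign +1)
combine: 4πI² = 189·4/63·5/84 = 5/7
take √, sign +1: I = 0.23841361

0.238414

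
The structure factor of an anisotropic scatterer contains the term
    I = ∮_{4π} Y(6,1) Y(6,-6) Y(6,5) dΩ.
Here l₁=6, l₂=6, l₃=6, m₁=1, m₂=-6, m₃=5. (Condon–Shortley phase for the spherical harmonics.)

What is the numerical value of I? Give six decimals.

0.117823

m-sum 0 ✓  L=18 even ✓  0≤6≤12 ✓
Π(2lᵢ+1) = 13×13×13 = 2197
triangle coeff Δ(6,6,6) = 1/325909584
Σ_t [0,6]: t=0:+1/373248000 t=1:−1/1728000 t=2:+1/110592 t=3:−1/46656 t=4:+1/110592 t=5:−1/1728000 t=6:+1/373248000 = -7/1555200
(3j)²=400/46189 [(6 6 6; 0 0 0)], sign=-1
Σ_t [0,0]: t=0:+1/62208000 = 1/62208000
(3j)²=77/8398 [(6 6 6; 1 -6 5)], sign=-1
⇒ 4πI² = 18200/104329
I = (+1)√(18200/104329/(4π)) = 0.11782250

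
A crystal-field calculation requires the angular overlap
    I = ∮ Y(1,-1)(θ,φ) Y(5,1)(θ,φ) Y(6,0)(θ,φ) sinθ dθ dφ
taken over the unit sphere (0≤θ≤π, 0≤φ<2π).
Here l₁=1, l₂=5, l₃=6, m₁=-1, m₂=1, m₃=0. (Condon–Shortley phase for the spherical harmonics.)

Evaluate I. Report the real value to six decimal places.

Checks pass: Σm=0; 12 even; l₃=6∈[4,6].
(2·1+1)(2·5+1)(2·6+1) = 429
Δ: 0! 2! 10! / 13! → 1/858
sum: t=0:+1/14400 = 1/14400
3j²(1 5 6; 0 0 0) = Δ·Π!·Σ² = 6/143  (sign +1)
sum: t=0:+1/34560 = 1/34560
3j²(1 5 6; -1 1 0) = Δ·Π!·Σ² = 5/286  (sign +1)
combine: 4πI² = 429·6/143·5/286 = 45/143
take √, sign +1: I = 0.15824621

0.158246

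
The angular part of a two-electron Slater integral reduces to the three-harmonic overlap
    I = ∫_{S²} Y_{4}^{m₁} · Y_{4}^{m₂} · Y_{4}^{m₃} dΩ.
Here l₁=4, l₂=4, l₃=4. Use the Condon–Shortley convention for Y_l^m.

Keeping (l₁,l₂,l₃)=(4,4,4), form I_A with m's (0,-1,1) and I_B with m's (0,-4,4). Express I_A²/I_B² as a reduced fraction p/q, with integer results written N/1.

81/196

Same 4,4,4: normalisation and zero-m 3j drop out of the ratio.
A: Δ: 4! 4! 4! / 13! → 1/450450; sum: t=0:+1/3456 t=1:−1/144 t=2:+1/96 t=3:−1/864 = 1/384; 3j²(4 4 4; 0 -1 1) = Δ·Π!·Σ² = 9/2002  (sign -1)
B: Δ: 4! 4! 4! / 13! → 1/450450; sum: t=0:+1/13824 = 1/13824; 3j²(4 4 4; 0 -4 4) = Δ·Π!·Σ² = 14/1287  (sign +1)
I_A²/I_B² = (9/2002)/(14/1287) = 81/196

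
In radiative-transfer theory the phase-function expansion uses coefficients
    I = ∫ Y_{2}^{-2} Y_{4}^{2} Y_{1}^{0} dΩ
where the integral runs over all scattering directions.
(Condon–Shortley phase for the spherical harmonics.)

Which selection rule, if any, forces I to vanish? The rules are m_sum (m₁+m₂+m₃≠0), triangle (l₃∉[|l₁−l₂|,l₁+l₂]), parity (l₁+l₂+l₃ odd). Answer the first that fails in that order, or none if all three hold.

triangle

m₁+m₂+m₃ = -2 + 2 + 0 = 0  ✓
triangle: |2−4|=2 ≤ l₃=1 ≤ 2+4=6  ✗
parity: l₁+l₂+l₃ = 7 is odd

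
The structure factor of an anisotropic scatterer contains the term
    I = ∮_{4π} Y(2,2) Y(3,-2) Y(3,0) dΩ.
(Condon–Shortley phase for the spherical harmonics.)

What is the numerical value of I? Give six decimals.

Rules hold: Σm=0, L=8 even, 1≤3≤5.
N = 5·7·7 = 245
Δ = 2!·2!·4!/9! = 1/3780
Racah Σ t=0..2: t=0:+1/24 t=1:−1/4 t=2:+1/24 = -1/6
⇒ 3j(2 3 3; 0 0 0)² = 4/105, sgn +1
Racah Σ t=0..0: t=0:+1/24 = 1/24
⇒ 3j(2 3 3; 2 -2 0)² = 1/21, sgn -1
4πI² = N·(3j₀)²·(3jₘ)² = 4/9
I = -1·√(0.444444/4π) = -0.18806319

-0.188063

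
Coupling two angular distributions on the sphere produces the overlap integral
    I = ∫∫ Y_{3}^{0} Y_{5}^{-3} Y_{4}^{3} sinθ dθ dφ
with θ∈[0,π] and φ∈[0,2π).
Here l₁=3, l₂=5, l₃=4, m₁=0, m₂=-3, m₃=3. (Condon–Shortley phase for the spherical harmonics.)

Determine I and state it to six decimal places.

Checks pass: Σm=0; 12 even; l₃=4∈[2,8].
(2·3+1)(2·5+1)(2·4+1) = 693
Δ: 4! 2! 6! / 13! → 1/180180
sum: t=1:−1/576 t=2:+1/144 t=3:−1/576 = 1/288
3j²(3 5 4; 0 0 0) = Δ·Π!·Σ² = 20/1001  (sign +1)
sum: t=1:−1/1440 t=2:+1/2880 = -1/2880
3j²(3 5 4; 0 -3 3) = Δ·Π!·Σ² = 7/715  (sign +1)
combine: 4πI² = 693·20/1001·7/715 = 252/1859
take √, sign +1: I = 0.10386175

0.103862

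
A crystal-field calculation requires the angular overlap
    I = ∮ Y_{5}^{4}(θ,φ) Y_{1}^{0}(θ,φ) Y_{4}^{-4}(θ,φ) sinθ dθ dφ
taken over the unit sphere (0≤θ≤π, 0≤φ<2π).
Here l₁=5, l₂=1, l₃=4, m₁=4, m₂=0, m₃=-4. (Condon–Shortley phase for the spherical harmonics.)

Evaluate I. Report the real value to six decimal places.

Rules hold: Σm=0, L=10 even, 4≤4≤6.
N = 11·3·9 = 297
Δ = 2!·8!·0!/11! = 1/495
Racah Σ t=1..1: t=1:−1/576 = -1/576
⇒ 3j(5 1 4; 0 0 0)² = 5/99, sgn -1
Racah Σ t=1..1: t=1:−1/40320 = -1/40320
⇒ 3j(5 1 4; 4 0 -4)² = 1/55, sgn -1
4πI² = N·(3j₀)²·(3jₘ)² = 3/11
I = +1·√(0.272727/4π) = 0.14731920

0.147319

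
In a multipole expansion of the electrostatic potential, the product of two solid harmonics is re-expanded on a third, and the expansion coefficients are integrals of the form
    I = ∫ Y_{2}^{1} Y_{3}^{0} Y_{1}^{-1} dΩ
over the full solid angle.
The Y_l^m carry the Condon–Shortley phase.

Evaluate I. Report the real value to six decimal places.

Rules hold: Σm=0, L=6 even, 1≤1≤5.
N = 5·7·3 = 105
Δ = 4!·0!·2!/7! = 1/105
Racah Σ t=2..2: t=2:+1/4 = 1/4
⇒ 3j(2 3 1; 0 0 0)² = 3/35, sgn -1
Racah Σ t=1..1: t=1:−1/12 = -1/12
⇒ 3j(2 3 1; 1 0 -1)² = 1/35, sgn -1
4πI² = N·(3j₀)²·(3jₘ)² = 9/35
I = +1·√(0.257143/4π) = 0.14304817

0.143048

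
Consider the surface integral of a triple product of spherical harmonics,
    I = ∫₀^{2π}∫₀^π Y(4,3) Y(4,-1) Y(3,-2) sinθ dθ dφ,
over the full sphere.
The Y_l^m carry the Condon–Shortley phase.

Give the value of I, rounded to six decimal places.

l₁+l₂+l₃=11 is odd: 3j(l;000)=0 ⇒ I=0

0.000000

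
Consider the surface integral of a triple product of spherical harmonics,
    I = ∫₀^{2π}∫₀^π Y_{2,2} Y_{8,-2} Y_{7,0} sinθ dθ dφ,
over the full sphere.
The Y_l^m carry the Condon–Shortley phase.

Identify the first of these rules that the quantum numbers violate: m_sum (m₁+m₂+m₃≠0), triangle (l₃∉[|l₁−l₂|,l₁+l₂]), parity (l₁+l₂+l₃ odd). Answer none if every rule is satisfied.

parity

azimuthal sum: 2 − 2 + 0 = 0  ✓
6 ≤ 7 ≤ 10 (triangle on l)  ✓
L = 2 + 8 + 7 = 17 (odd)  ✗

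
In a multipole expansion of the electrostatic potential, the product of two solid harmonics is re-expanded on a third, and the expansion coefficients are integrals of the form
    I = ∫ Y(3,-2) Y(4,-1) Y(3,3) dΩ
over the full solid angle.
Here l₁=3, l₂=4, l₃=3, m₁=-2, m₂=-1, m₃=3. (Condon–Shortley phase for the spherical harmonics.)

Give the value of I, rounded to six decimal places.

Checks pass: Σm=0; 10 even; l₃=3∈[1,7].
(2·3+1)(2·4+1)(2·3+1) = 441
Δ: 4! 2! 4! / 11! → 1/34650
sum: t=1:−1/72 t=2:+1/16 t=3:−1/72 = 5/144
3j²(3 4 3; 0 0 0) = Δ·Π!·Σ² = 2/77  (sign -1)
sum: t=3:−1/288 = -1/288
3j²(3 4 3; -2 -1 3) = Δ·Π!·Σ² = 5/231  (sign -1)
combine: 4πI² = 441·2/77·5/231 = 30/121
take √, sign +1: I = 0.14046335

0.140463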